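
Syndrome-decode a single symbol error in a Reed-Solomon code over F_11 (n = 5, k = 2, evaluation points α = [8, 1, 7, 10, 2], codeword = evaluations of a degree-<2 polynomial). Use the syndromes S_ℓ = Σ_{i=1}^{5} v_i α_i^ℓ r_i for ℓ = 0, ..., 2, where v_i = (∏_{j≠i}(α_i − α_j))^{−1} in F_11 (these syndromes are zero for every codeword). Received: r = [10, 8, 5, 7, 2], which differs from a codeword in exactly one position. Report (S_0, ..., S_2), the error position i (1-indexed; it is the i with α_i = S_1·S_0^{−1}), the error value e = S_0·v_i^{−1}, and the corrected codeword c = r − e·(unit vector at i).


S = (3, 8, 3), error at position 4, error magnitude e = 9, c = [10, 8, 5, 9, 2].

Step 1: column multipliers v_i = (∏_{j≠i}(α_i − α_j))^{−1} mod 11.
  i = 1 (α = 8): (8−1)(8−7)(8−10)(8−2) = 7·1·(−2)·6 = −84 ≡ 4, so v_1 = 4^{−1} = 3 (mod 11).
  i = 2 (α = 1): (1−8)(1−7)(1−10)(1−2) = (−7)·(−6)·(−9)·(−1) = 378 ≡ 4, so v_2 = 4^{−1} = 3 (mod 11).
  i = 3 (α = 7): (7−8)(7−1)(7−10)(7−2) = (−1)·6·(−3)·5 = 90 ≡ 2, so v_3 = 2^{−1} = 6 (mod 11).
  i = 4 (α = 10): (10−8)(10−1)(10−7)(10−2) = 2·9·3·8 = 432 ≡ 3, so v_4 = 3^{−1} = 4 (mod 11).
  i = 5 (α = 2): (2−8)(2−1)(2−7)(2−10) = (−6)·1·(−5)·(−8) = −240 ≡ 2, so v_5 = 2^{−1} = 6 (mod 11).
  v = [3, 3, 6, 4, 6].
Step 2: syndromes of r = [10, 8, 5, 7, 2] (all sums mod 11).
  S_0 = Σ v_i r_i = 3·10 + 3·8 + 6·5 + 4·7 + 6·2 = 124 ≡ 3.
  S_1 = Σ v_i α_i r_i = 3·8·10 + 3·1·8 + 6·7·5 + 4·10·7 + 6·2·2 = 778 ≡ 8.
  α_i^2 mod 11 = [9, 1, 5, 1, 4].
  S_2 = Σ v_i α_i^2 r_i = 3·9·10 + 3·1·8 + 6·5·5 + 4·1·7 + 6·4·2 = 520 ≡ 3.
  S = (3, 8, 3) ≠ 0, so r is not a codeword (an error is present).
Step 3: locate the error. For a single error e at position i, S_ℓ = v_i·e·α_i^ℓ, so α_err = S_1/S_0.
  S_0^{−1} = 3^{−1} = 4 (mod 11), so α_err = 8·4 = 32 ≡ 10 = α_4. Error position i = 4.
  Consistency check: S_2/S_1 = 3·7 = 21 ≡ 10 = α_err ✓ (single-error assumption holds).
Step 4: error magnitude e = S_0/v_4 = S_0·∏_{j≠4}(α_4 − α_j) = 3·3 = 9 ≡ 9 (mod 11).
Step 5: correct position 4: c_4 = r_4 − e = 7 − 9 ≡ 9 (mod 11). Hence c = [10, 8, 5, 9, 2].
  Check: interpolating c through the α_i gives m(x) = 3 + 5·x (degree < 2) with m(α_i) = c_i for every i, so c is indeed a codeword.


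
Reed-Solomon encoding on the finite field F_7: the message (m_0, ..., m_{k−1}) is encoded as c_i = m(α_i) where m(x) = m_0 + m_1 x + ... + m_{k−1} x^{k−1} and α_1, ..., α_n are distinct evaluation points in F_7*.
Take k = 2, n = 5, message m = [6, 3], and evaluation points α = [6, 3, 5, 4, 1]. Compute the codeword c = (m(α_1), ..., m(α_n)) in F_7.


c = [3, 1, 0, 4, 2]

Message polynomial: m(x) = 6 + 3·x (mod 7).
For each evaluation point α_i, compute m(α_i) mod 7:
  α_1 = 6: Horner steps 3 → 3, so m(6) = 3.
  α_2 = 3: Horner steps 3 → 1, so m(3) = 1.
  α_3 = 5: Horner steps 3 → 0, so m(5) = 0.
  α_4 = 4: Horner steps 3 → 4, so m(4) = 4.
  α_5 = 1: Horner steps 3 → 2, so m(1) = 2.
Codeword c = [3, 1, 0, 4, 2] ∈ F_7^5.


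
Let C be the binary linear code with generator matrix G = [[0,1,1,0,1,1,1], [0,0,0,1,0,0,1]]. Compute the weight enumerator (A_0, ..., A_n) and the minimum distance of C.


Weight distribution: A_0 = 1, A_2 = 1, A_5 = 2. Minimum distance d = 2.

Enumerate all 2^2 = 4 messages m ∈ F_2^2.
For each, compute codeword c = mG in F_2^7, then tally its weight.
  m = 00 → c = 0000000, weight = 0.
  m = 10 → c = 0110111, weight = 5.
  m = 01 → c = 0001001, weight = 2.
  m = 11 → c = 0111110, weight = 5.
Tally weights:
  weight 0: 1 codewords.
  weight 2: 1 codewords.
  weight 5: 2 codewords.
Minimum distance d = smallest w > 0 with A_w > 0 = 2.
Sanity: Σ A_w = 4 = 2^2 = 4 ✓.


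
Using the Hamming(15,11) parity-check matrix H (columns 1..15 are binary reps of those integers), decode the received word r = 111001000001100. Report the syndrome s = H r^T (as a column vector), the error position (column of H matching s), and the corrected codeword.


s = (0, 1, 1, 1)^T, error position = 7, corrected codeword c = 111001100001100

Compute s = H r^T mod 2 one row at a time:
  s_1 = 0 + 0 + 0 + 0 + 1 + 1 + 0 + 0 = 2 ≡ 0 (mod 2).
  s_2 = 0 + 0 + 1 + 0 + 1 + 1 + 0 + 0 = 3 ≡ 1 (mod 2).
  s_3 = 1 + 1 + 1 + 0 + 0 + 0 + 0 + 0 = 3 ≡ 1 (mod 2).
  s_4 = 1 + 1 + 0 + 0 + 0 + 0 + 1 + 0 = 3 ≡ 1 (mod 2).
s = (0, 1, 1, 1)^T — this equals column 7 of H (binary 0111), so error is at position 7.
Correct: flip bit 7 of r = 111001000001100 to get c = 111001100001100.


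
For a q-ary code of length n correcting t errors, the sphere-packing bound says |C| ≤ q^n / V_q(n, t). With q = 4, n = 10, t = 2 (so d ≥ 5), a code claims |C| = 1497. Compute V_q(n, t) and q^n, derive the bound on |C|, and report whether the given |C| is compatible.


V_q(n, t) = 436, q^n = 1048576, Hamming bound = 2404, |C| = 1497 ≤ bound (satisfied).

Step 1: Compute V_q(n, t) = Σ_{j=0}^2 C(n, j) (q−1)^j.
  j = 0: C(10,0)·(3)^0 = 1·1 = 1.
  j = 1: C(10,1)·(3)^1 = 10·3 = 30.
  j = 2: C(10,2)·(3)^2 = 45·9 = 405.
  V_q(n, t) = 1 + 30 + 405 = 436.
Step 2: q^n = 4^10 = 1048576.
Step 3: Hamming bound ⌊q^n / V_q(n,t)⌋ = ⌊1048576/436⌋ = 2404.
Step 4: Compare |C| = 1497 to 2404: satisfied.
The claimed |C| lies below the Hamming bound.


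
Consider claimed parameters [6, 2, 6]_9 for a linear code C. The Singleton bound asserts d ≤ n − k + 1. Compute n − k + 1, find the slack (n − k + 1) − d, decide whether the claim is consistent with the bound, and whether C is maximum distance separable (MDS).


Singleton RHS = n − k + 1 = 5, slack = -1, bound violated (no such code; not MDS).

Singleton bound: d ≤ n − k + 1.
Here n = 6, k = 2, so n − k + 1 = 5.
Given d = 6, check d ≤ 5: NO.
Slack = (n − k + 1) − d = -1.
The slack is negative: d = 6 exceeds n − k + 1 = 5 by 1, so the Singleton bound is violated and no linear [6, 2, 6]_9 code can exist. In particular it is not MDS (MDS requires d = n − k + 1 exactly).
Description: the claimed parameters are [6, 2, 6]_9; such a code would be impossible (violates the Singleton bound).


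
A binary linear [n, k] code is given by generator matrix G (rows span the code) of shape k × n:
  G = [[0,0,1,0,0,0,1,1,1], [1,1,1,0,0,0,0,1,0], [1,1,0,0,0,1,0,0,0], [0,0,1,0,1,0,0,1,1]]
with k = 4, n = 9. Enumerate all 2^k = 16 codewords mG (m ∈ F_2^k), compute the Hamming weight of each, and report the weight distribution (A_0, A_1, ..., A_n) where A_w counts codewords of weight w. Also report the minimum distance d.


Weight distribution: A_0 = 1, A_2 = 1, A_3 = 4, A_4 = 5, A_5 = 2, A_6 = 1, A_7 = 2. Minimum distance d = 2.

Enumerate all 2^4 = 16 messages m ∈ F_2^4.
For each, compute codeword c = mG in F_2^9, then tally its weight.
  m = 0000 → c = 000000000, weight = 0.
  m = 1000 → c = 001000111, weight = 4.
  m = 0100 → c = 111000010, weight = 4.
  m = 1100 → c = 110000101, weight = 4.
  m = 0010 → c = 110001000, weight = 3.
  m = 1010 → c = 111001111, weight = 7.
  m = 0110 → c = 001001010, weight = 3.
  m = 1110 → c = 000001101, weight = 3.
  m = 0001 → c = 001010011, weight = 4.
  m = 1001 → c = 000010100, weight = 2.
  m = 0101 → c = 110010001, weight = 4.
  m = 1101 → c = 111010110, weight = 6.
  m = 0011 → c = 111011011, weight = 7.
  m = 1011 → c = 110011100, weight = 5.
  m = 0111 → c = 000011001, weight = 3.
  m = 1111 → c = 001011110, weight = 5.
Tally weights:
  weight 0: 1 codewords.
  weight 2: 1 codewords.
  weight 3: 4 codewords.
  weight 4: 5 codewords.
  weight 5: 2 codewords.
  weight 6: 1 codewords.
  weight 7: 2 codewords.
Minimum distance d = smallest w > 0 with A_w > 0 = 2.
Sanity: Σ A_w = 16 = 2^4 = 16 ✓.


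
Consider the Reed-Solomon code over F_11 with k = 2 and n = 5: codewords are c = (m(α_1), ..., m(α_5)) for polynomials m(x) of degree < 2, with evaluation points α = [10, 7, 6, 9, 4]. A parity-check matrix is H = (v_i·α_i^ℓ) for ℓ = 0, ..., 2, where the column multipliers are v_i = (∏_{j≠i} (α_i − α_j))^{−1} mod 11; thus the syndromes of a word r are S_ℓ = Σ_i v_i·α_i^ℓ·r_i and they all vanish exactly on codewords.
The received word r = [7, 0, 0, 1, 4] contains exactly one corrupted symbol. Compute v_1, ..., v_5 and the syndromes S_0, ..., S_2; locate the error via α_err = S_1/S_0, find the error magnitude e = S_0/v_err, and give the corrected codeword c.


S = (8, 4, 2), error at position 3, error magnitude e = 6, c = [7, 0, 5, 1, 4].

Step 1: column multipliers v_i = (∏_{j≠i}(α_i − α_j))^{−1} mod 11.
  i = 1 (α = 10): (10−7)(10−6)(10−9)(10−4) = 3·4·1·6 = 72 ≡ 6, so v_1 = 6^{−1} = 2 (mod 11).
  i = 2 (α = 7): (7−10)(7−6)(7−9)(7−4) = (−3)·1·(−2)·3 = 18 ≡ 7, so v_2 = 7^{−1} = 8 (mod 11).
  i = 3 (α = 6): (6−10)(6−7)(6−9)(6−4) = (−4)·(−1)·(−3)·2 = −24 ≡ 9, so v_3 = 9^{−1} = 5 (mod 11).
  i = 4 (α = 9): (9−10)(9−7)(9−6)(9−4) = (−1)·2·3·5 = −30 ≡ 3, so v_4 = 3^{−1} = 4 (mod 11).
  i = 5 (α = 4): (4−10)(4−7)(4−6)(4−9) = (−6)·(−3)·(−2)·(−5) = 180 ≡ 4, so v_5 = 4^{−1} = 3 (mod 11).
  v = [2, 8, 5, 4, 3].
Step 2: syndromes of r = [7, 0, 0, 1, 4] (all sums mod 11).
  S_0 = Σ v_i r_i = 2·7 + 8·0 + 5·0 + 4·1 + 3·4 = 30 ≡ 8.
  S_1 = Σ v_i α_i r_i = 2·10·7 + 8·7·0 + 5·6·0 + 4·9·1 + 3·4·4 = 224 ≡ 4.
  α_i^2 mod 11 = [1, 5, 3, 4, 5].
  S_2 = Σ v_i α_i^2 r_i = 2·1·7 + 8·5·0 + 5·3·0 + 4·4·1 + 3·5·4 = 90 ≡ 2.
  S = (8, 4, 2) ≠ 0, so r is not a codeword (an error is present).
Step 3: locate the error. For a single error e at position i, S_ℓ = v_i·e·α_i^ℓ, so α_err = S_1/S_0.
  S_0^{−1} = 8^{−1} = 7 (mod 11), so α_err = 4·7 = 28 ≡ 6 = α_3. Error position i = 3.
  Consistency check: S_2/S_1 = 2·3 = 6 ≡ 6 = α_err ✓ (single-error assumption holds).
Step 4: error magnitude e = S_0/v_3 = S_0·∏_{j≠3}(α_3 − α_j) = 8·9 = 72 ≡ 6 (mod 11).
Step 5: correct position 3: c_3 = r_3 − e = 0 − 6 ≡ 5 (mod 11). Hence c = [7, 0, 5, 1, 4].
  Check: interpolating c through the α_i gives m(x) = 2 + 6·x (degree < 2) with m(α_i) = c_i for every i, so c is indeed a codeword.


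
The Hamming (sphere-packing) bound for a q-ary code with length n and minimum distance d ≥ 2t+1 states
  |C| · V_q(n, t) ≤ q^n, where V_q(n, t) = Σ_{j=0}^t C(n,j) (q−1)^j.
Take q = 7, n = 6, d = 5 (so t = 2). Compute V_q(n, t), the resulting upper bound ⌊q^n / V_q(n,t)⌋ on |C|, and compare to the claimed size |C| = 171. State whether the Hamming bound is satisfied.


V_q(n, t) = 577, q^n = 117649, Hamming bound = 203, |C| = 171 ≤ bound (satisfied).

Step 1: Compute V_q(n, t) = Σ_{j=0}^2 C(n, j) (q−1)^j.
  j = 0: C(6,0)·(6)^0 = 1·1 = 1.
  j = 1: C(6,1)·(6)^1 = 6·6 = 36.
  j = 2: C(6,2)·(6)^2 = 15·36 = 540.
  V_q(n, t) = 1 + 36 + 540 = 577.
Step 2: q^n = 7^6 = 117649.
Step 3: Hamming bound ⌊q^n / V_q(n,t)⌋ = ⌊117649/577⌋ = 203.
Step 4: Compare |C| = 171 to 203: satisfied.
The claimed |C| lies below the Hamming bound.


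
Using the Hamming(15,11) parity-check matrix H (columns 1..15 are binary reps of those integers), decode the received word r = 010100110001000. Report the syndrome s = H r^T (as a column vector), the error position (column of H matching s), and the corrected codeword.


s = (0, 1, 0, 1)^T, error position = 5, corrected codeword c = 010110110001000

Compute s = H r^T mod 2 one row at a time:
  s_1 = 1 + 0 + 0 + 0 + 1 + 0 + 0 + 0 = 2 ≡ 0 (mod 2).
  s_2 = 1 + 0 + 0 + 1 + 1 + 0 + 0 + 0 = 3 ≡ 1 (mod 2).
  s_3 = 1 + 0 + 0 + 1 + 0 + 0 + 0 + 0 = 2 ≡ 0 (mod 2).
  s_4 = 0 + 0 + 0 + 1 + 0 + 0 + 0 + 0 = 1 ≡ 1 (mod 2).
s = (0, 1, 0, 1)^T — this equals column 5 of H (binary 0101), so error is at position 5.
Correct: flip bit 5 of r = 010100110001000 to get c = 010110110001000.


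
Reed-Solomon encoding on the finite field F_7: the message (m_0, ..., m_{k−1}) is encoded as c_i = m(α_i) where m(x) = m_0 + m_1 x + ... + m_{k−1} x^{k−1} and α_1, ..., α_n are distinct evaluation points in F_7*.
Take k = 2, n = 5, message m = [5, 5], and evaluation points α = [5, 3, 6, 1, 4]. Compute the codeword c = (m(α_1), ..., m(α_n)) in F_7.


c = [2, 6, 0, 3, 4]

Message polynomial: m(x) = 5 + 5·x (mod 7).
For each evaluation point α_i, compute m(α_i) mod 7:
  α_1 = 5: Horner steps 5 → 2, so m(5) = 2.
  α_2 = 3: Horner steps 5 → 6, so m(3) = 6.
  α_3 = 6: Horner steps 5 → 0, so m(6) = 0.
  α_4 = 1: Horner steps 5 → 3, so m(1) = 3.
  α_5 = 4: Horner steps 5 → 4, so m(4) = 4.
Codeword c = [2, 6, 0, 3, 4] ∈ F_7^5.


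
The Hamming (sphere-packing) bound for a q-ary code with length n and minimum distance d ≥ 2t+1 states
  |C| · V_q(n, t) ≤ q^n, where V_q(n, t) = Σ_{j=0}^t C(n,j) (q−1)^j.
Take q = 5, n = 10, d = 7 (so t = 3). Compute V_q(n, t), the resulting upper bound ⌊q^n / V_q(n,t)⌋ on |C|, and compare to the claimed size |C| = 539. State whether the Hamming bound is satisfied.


V_q(n, t) = 8441, q^n = 9765625, Hamming bound = 1156, |C| = 539 ≤ bound (satisfied).

Step 1: Compute V_q(n, t) = Σ_{j=0}^3 C(n, j) (q−1)^j.
  j = 0: C(10,0)·(4)^0 = 1·1 = 1.
  j = 1: C(10,1)·(4)^1 = 10·4 = 40.
  j = 2: C(10,2)·(4)^2 = 45·16 = 720.
  j = 3: C(10,3)·(4)^3 = 120·64 = 7680.
  V_q(n, t) = 1 + 40 + 720 + 7680 = 8441.
Step 2: q^n = 5^10 = 9765625.
Step 3: Hamming bound ⌊q^n / V_q(n,t)⌋ = ⌊9765625/8441⌋ = 1156.
Step 4: Compare |C| = 539 to 1156: satisfied.
The claimed |C| lies below the Hamming bound.


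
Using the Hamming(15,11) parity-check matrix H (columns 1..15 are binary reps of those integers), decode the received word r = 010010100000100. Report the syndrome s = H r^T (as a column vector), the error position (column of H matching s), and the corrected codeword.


s = (1, 1, 0, 1)^T, error position = 13, corrected codeword c = 010010100000000

Compute s = H r^T mod 2 one row at a time:
  s_1 = 0 + 0 + 0 + 0 + 0 + 1 + 0 + 0 = 1 ≡ 1 (mod 2).
  s_2 = 0 + 1 + 0 + 1 + 0 + 1 + 0 + 0 = 3 ≡ 1 (mod 2).
  s_3 = 1 + 0 + 0 + 1 + 0 + 0 + 0 + 0 = 2 ≡ 0 (mod 2).
  s_4 = 0 + 0 + 1 + 1 + 0 + 0 + 1 + 0 = 3 ≡ 1 (mod 2).
s = (1, 1, 0, 1)^T — this equals column 13 of H (binary 1101), so error is at position 13.
Correct: flip bit 13 of r = 010010100000100 to get c = 010010100000000.


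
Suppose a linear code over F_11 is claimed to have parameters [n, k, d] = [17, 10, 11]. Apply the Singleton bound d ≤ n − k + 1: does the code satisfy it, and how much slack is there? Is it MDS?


Singleton RHS = n − k + 1 = 8, slack = -3, bound violated (no such code; not MDS).

Singleton bound: d ≤ n − k + 1.
Here n = 17, k = 10, so n − k + 1 = 8.
Given d = 11, check d ≤ 8: NO.
Slack = (n − k + 1) − d = -3.
The slack is negative: d = 11 exceeds n − k + 1 = 8 by 3, so the Singleton bound is violated and no linear [17, 10, 11]_11 code can exist. In particular it is not MDS (MDS requires d = n − k + 1 exactly).
Description: the claimed parameters are [17, 10, 11]_11; such a code would be impossible (violates the Singleton bound).


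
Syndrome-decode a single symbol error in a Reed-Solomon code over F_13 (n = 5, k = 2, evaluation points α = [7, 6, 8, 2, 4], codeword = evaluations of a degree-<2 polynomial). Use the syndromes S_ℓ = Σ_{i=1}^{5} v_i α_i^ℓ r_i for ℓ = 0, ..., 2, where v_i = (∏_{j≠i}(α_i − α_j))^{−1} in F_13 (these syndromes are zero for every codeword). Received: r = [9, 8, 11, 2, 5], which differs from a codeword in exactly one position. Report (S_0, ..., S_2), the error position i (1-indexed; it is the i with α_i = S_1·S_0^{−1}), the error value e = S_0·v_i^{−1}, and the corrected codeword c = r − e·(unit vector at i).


S = (10, 5, 9), error at position 1, error magnitude e = 6, c = [3, 8, 11, 2, 5].

Step 1: column multipliers v_i = (∏_{j≠i}(α_i − α_j))^{−1} mod 13.
  i = 1 (α = 7): (7−6)(7−8)(7−2)(7−4) = 1·(−1)·5·3 = −15 ≡ 11, so v_1 = 11^{−1} = 6 (mod 13).
  i = 2 (α = 6): (6−7)(6−8)(6−2)(6−4) = (−1)·(−2)·4·2 = 16 ≡ 3, so v_2 = 3^{−1} = 9 (mod 13).
  i = 3 (α = 8): (8−7)(8−6)(8−2)(8−4) = 1·2·6·4 = 48 ≡ 9, so v_3 = 9^{−1} = 3 (mod 13).
  i = 4 (α = 2): (2−7)(2−6)(2−8)(2−4) = (−5)·(−4)·(−6)·(−2) = 240 ≡ 6, so v_4 = 6^{−1} = 11 (mod 13).
  i = 5 (α = 4): (4−7)(4−6)(4−8)(4−2) = (−3)·(−2)·(−4)·2 = −48 ≡ 4, so v_5 = 4^{−1} = 10 (mod 13).
  v = [6, 9, 3, 11, 10].
Step 2: syndromes of r = [9, 8, 11, 2, 5] (all sums mod 13).
  S_0 = Σ v_i r_i = 6·9 + 9·8 + 3·11 + 11·2 + 10·5 = 231 ≡ 10.
  S_1 = Σ v_i α_i r_i = 6·7·9 + 9·6·8 + 3·8·11 + 11·2·2 + 10·4·5 = 1318 ≡ 5.
  α_i^2 mod 13 = [10, 10, 12, 4, 3].
  S_2 = Σ v_i α_i^2 r_i = 6·10·9 + 9·10·8 + 3·12·11 + 11·4·2 + 10·3·5 = 1894 ≡ 9.
  S = (10, 5, 9) ≠ 0, so r is not a codeword (an error is present).
Step 3: locate the error. For a single error e at position i, S_ℓ = v_i·e·α_i^ℓ, so α_err = S_1/S_0.
  S_0^{−1} = 10^{−1} = 4 (mod 13), so α_err = 5·4 = 20 ≡ 7 = α_1. Error position i = 1.
  Consistency check: S_2/S_1 = 9·8 = 72 ≡ 7 = α_err ✓ (single-error assumption holds).
Step 4: error magnitude e = S_0/v_1 = S_0·∏_{j≠1}(α_1 − α_j) = 10·11 = 110 ≡ 6 (mod 13).
Step 5: correct position 1: c_1 = r_1 − e = 9 − 6 ≡ 3 (mod 13). Hence c = [3, 8, 11, 2, 5].
  Check: interpolating c through the α_i gives m(x) = 12 + 8·x (degree < 2) with m(α_i) = c_i for every i, so c is indeed a codeword.


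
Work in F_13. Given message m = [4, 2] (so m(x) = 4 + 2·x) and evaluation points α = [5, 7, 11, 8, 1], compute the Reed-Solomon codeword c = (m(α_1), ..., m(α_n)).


c = [1, 5, 0, 7, 6]

Message polynomial: m(x) = 4 + 2·x (mod 13).
For each evaluation point α_i, compute m(α_i) mod 13:
  α_1 = 5: Horner steps 2 → 1, so m(5) = 1.
  α_2 = 7: Horner steps 2 → 5, so m(7) = 5.
  α_3 = 11: Horner steps 2 → 0, so m(11) = 0.
  α_4 = 8: Horner steps 2 → 7, so m(8) = 7.
  α_5 = 1: Horner steps 2 → 6, so m(1) = 6.
Codeword c = [1, 5, 0, 7, 6] ∈ F_13^5.


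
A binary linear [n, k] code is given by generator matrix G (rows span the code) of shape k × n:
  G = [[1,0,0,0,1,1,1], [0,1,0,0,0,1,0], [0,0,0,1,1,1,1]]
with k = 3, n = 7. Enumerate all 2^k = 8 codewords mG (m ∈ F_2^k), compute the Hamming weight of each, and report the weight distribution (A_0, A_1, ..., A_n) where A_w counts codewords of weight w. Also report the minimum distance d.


Weight distribution: A_0 = 1, A_2 = 2, A_4 = 5. Minimum distance d = 2.

Enumerate all 2^3 = 8 messages m ∈ F_2^3.
For each, compute codeword c = mG in F_2^7, then tally its weight.
  m = 000 → c = 0000000, weight = 0.
  m = 100 → c = 1000111, weight = 4.
  m = 010 → c = 0100010, weight = 2.
  m = 110 → c = 1100101, weight = 4.
  m = 001 → c = 0001111, weight = 4.
  m = 101 → c = 1001000, weight = 2.
  m = 011 → c = 0101101, weight = 4.
  m = 111 → c = 1101010, weight = 4.
Tally weights:
  weight 0: 1 codewords.
  weight 2: 2 codewords.
  weight 4: 5 codewords.
Minimum distance d = smallest w > 0 with A_w > 0 = 2.
Sanity: Σ A_w = 8 = 2^3 = 8 ✓.


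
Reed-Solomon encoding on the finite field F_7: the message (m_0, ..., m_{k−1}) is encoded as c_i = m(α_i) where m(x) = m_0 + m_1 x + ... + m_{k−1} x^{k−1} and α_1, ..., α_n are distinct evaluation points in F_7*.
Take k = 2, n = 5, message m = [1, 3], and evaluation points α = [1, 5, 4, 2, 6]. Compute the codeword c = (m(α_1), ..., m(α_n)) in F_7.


c = [4, 2, 6, 0, 5]

Message polynomial: m(x) = 1 + 3·x (mod 7).
For each evaluation point α_i, compute m(α_i) mod 7:
  α_1 = 1: Horner steps 3 → 4, so m(1) = 4.
  α_2 = 5: Horner steps 3 → 2, so m(5) = 2.
  α_3 = 4: Horner steps 3 → 6, so m(4) = 6.
  α_4 = 2: Horner steps 3 → 0, so m(2) = 0.
  α_5 = 6: Horner steps 3 → 5, so m(6) = 5.
Codeword c = [4, 2, 6, 0, 5] ∈ F_7^5.


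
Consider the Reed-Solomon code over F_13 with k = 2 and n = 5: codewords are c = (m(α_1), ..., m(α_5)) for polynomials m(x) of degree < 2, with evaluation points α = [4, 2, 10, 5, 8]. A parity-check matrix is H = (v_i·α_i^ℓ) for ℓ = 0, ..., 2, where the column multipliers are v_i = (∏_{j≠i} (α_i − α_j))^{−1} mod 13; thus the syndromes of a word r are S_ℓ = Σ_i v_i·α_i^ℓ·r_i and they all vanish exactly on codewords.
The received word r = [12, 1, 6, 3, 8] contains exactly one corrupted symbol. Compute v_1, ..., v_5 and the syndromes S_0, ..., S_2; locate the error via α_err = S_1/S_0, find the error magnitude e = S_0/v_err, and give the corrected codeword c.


S = (3, 2, 10), error at position 4, error magnitude e = 5, c = [12, 1, 6, 11, 8].

Step 1: column multipliers v_i = (∏_{j≠i}(α_i − α_j))^{−1} mod 13.
  i = 1 (α = 4): (4−2)(4−10)(4−5)(4−8) = 2·(−6)·(−1)·(−4) = −48 ≡ 4, so v_1 = 4^{−1} = 10 (mod 13).
  i = 2 (α = 2): (2−4)(2−10)(2−5)(2−8) = (−2)·(−8)·(−3)·(−6) = 288 ≡ 2, so v_2 = 2^{−1} = 7 (mod 13).
  i = 3 (α = 10): (10−4)(10−2)(10−5)(10−8) = 6·8·5·2 = 480 ≡ 12, so v_3 = 12^{−1} = 12 (mod 13).
  i = 4 (α = 5): (5−4)(5−2)(5−10)(5−8) = 1·3·(−5)·(−3) = 45 ≡ 6, so v_4 = 6^{−1} = 11 (mod 13).
  i = 5 (α = 8): (8−4)(8−2)(8−10)(8−5) = 4·6·(−2)·3 = −144 ≡ 12, so v_5 = 12^{−1} = 12 (mod 13).
  v = [10, 7, 12, 11, 12].
Step 2: syndromes of r = [12, 1, 6, 3, 8] (all sums mod 13).
  S_0 = Σ v_i r_i = 10·12 + 7·1 + 12·6 + 11·3 + 12·8 = 328 ≡ 3.
  S_1 = Σ v_i α_i r_i = 10·4·12 + 7·2·1 + 12·10·6 + 11·5·3 + 12·8·8 = 2147 ≡ 2.
  α_i^2 mod 13 = [3, 4, 9, 12, 12].
  S_2 = Σ v_i α_i^2 r_i = 10·3·12 + 7·4·1 + 12·9·6 + 11·12·3 + 12·12·8 = 2584 ≡ 10.
  S = (3, 2, 10) ≠ 0, so r is not a codeword (an error is present).
Step 3: locate the error. For a single error e at position i, S_ℓ = v_i·e·α_i^ℓ, so α_err = S_1/S_0.
  S_0^{−1} = 3^{−1} = 9 (mod 13), so α_err = 2·9 = 18 ≡ 5 = α_4. Error position i = 4.
  Consistency check: S_2/S_1 = 10·7 = 70 ≡ 5 = α_err ✓ (single-error assumption holds).
Step 4: error magnitude e = S_0/v_4 = S_0·∏_{j≠4}(α_4 − α_j) = 3·6 = 18 ≡ 5 (mod 13).
Step 5: correct position 4: c_4 = r_4 − e = 3 − 5 ≡ 11 (mod 13). Hence c = [12, 1, 6, 11, 8].
  Check: interpolating c through the α_i gives m(x) = 3 + 12·x (degree < 2) with m(α_i) = c_i for every i, so c is indeed a codeword.


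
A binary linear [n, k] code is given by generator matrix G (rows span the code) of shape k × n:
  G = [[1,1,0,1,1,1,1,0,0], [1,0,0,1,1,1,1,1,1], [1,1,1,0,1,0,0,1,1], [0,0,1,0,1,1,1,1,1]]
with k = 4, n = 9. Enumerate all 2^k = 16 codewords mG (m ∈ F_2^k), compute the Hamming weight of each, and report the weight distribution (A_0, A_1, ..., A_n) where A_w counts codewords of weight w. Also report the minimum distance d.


Weight distribution: A_0 = 1, A_2 = 1, A_3 = 3, A_4 = 1, A_5 = 4, A_6 = 5, A_7 = 1. Minimum distance d = 2.

Enumerate all 2^4 = 16 messages m ∈ F_2^4.
For each, compute codeword c = mG in F_2^9, then tally its weight.
  m = 0000 → c = 000000000, weight = 0.
  m = 1000 → c = 110111100, weight = 6.
  m = 0100 → c = 100111111, weight = 7.
  m = 1100 → c = 010000011, weight = 3.
  m = 0010 → c = 111010011, weight = 6.
  m = 1010 → c = 001101111, weight = 6.
  m = 0110 → c = 011101100, weight = 5.
  m = 1110 → c = 101010000, weight = 3.
  m = 0001 → c = 001011111, weight = 6.
  m = 1001 → c = 111100011, weight = 6.
  m = 0101 → c = 101100000, weight = 3.
  m = 1101 → c = 011011100, weight = 5.
  m = 0011 → c = 110001100, weight = 4.
  m = 1011 → c = 000110000, weight = 2.
  m = 0111 → c = 010110011, weight = 5.
  m = 1111 → c = 100001111, weight = 5.
Tally weights:
  weight 0: 1 codewords.
  weight 2: 1 codewords.
  weight 3: 3 codewords.
  weight 4: 1 codewords.
  weight 5: 4 codewords.
  weight 6: 5 codewords.
  weight 7: 1 codewords.
Minimum distance d = smallest w > 0 with A_w > 0 = 2.
Sanity: Σ A_w = 16 = 2^4 = 16 ✓.


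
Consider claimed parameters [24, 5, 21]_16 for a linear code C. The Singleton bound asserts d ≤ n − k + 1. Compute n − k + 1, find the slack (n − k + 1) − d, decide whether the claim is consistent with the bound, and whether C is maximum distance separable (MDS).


Singleton RHS = n − k + 1 = 20, slack = -1, bound violated (no such code; not MDS).

Singleton bound: d ≤ n − k + 1.
Here n = 24, k = 5, so n − k + 1 = 20.
Given d = 21, check d ≤ 20: NO.
Slack = (n − k + 1) − d = -1.
The slack is negative: d = 21 exceeds n − k + 1 = 20 by 1, so the Singleton bound is violated and no linear [24, 5, 21]_16 code can exist. In particular it is not MDS (MDS requires d = n − k + 1 exactly).
Description: the claimed parameters are [24, 5, 21]_16; such a code would be impossible (violates the Singleton bound).


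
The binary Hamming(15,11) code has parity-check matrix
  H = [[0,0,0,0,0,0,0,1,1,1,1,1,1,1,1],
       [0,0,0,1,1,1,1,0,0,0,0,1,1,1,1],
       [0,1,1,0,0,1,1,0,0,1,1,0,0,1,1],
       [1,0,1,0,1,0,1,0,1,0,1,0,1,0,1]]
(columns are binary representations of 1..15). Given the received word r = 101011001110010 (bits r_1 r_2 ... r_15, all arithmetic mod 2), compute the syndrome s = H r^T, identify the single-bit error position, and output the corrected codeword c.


s = (0, 1, 1, 1)^T, error position = 7, corrected codeword c = 101011101110010

Compute s = H r^T mod 2 one row at a time:
  s_1 = 0 + 1 + 1 + 1 + 0 + 0 + 1 + 0 = 4 ≡ 0 (mod 2).
  s_2 = 0 + 1 + 1 + 0 + 0 + 0 + 1 + 0 = 3 ≡ 1 (mod 2).
  s_3 = 0 + 1 + 1 + 0 + 1 + 1 + 1 + 0 = 5 ≡ 1 (mod 2).
  s_4 = 1 + 1 + 1 + 0 + 1 + 1 + 0 + 0 = 5 ≡ 1 (mod 2).
s = (0, 1, 1, 1)^T — this equals column 7 of H (binary 0111), so error is at position 7.
Correct: flip bit 7 of r = 101011001110010 to get c = 101011101110010.


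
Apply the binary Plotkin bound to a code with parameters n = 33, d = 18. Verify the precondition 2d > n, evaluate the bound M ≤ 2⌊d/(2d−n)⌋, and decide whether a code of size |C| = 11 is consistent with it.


Plotkin bound M ≤ 12; given |C| = 11 ≤ bound (satisfied).

Check applicability: 2d = 36, n = 33.
2d − n = 3 > 0, so Plotkin applies.
Compute d/(2d−n) = 18/3 ≈ 6.0000.
⌊d/(2d−n)⌋ = 6.
Plotkin bound: M ≤ 2·6 = 12.
Given |C| = 11, check: satisfied.
This |C| is below the Plotkin bound.


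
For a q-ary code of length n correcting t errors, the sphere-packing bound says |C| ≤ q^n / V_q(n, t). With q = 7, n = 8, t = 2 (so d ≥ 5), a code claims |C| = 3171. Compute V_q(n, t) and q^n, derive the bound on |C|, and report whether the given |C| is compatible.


V_q(n, t) = 1057, q^n = 5764801, Hamming bound = 5453, |C| = 3171 ≤ bound (satisfied).

Step 1: Compute V_q(n, t) = Σ_{j=0}^2 C(n, j) (q−1)^j.
  j = 0: C(8,0)·(6)^0 = 1·1 = 1.
  j = 1: C(8,1)·(6)^1 = 8·6 = 48.
  j = 2: C(8,2)·(6)^2 = 28·36 = 1008.
  V_q(n, t) = 1 + 48 + 1008 = 1057.
Step 2: q^n = 7^8 = 5764801.
Step 3: Hamming bound ⌊q^n / V_q(n,t)⌋ = ⌊5764801/1057⌋ = 5453.
Step 4: Compare |C| = 3171 to 5453: satisfied.
The claimed |C| lies below the Hamming bound.


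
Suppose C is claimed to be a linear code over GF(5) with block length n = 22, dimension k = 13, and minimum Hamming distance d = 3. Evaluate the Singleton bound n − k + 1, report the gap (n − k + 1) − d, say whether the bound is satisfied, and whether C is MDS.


Singleton RHS = n − k + 1 = 10, slack = 7, bound satisfied, not MDS.

Singleton bound: d ≤ n − k + 1.
Here n = 22, k = 13, so n − k + 1 = 10.
Given d = 3, check d ≤ 10: YES.
Slack = (n − k + 1) − d = 7.
The code is NOT MDS (slack = 7 > 0).
Description: the claimed parameters are [22, 13, 3]_5; such a code would be non-MDS.


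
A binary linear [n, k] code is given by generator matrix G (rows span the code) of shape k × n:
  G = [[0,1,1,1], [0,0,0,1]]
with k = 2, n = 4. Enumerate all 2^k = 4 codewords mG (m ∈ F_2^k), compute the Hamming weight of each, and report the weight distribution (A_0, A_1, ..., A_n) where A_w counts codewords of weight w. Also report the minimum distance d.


Weight distribution: A_0 = 1, A_1 = 1, A_2 = 1, A_3 = 1. Minimum distance d = 1.

Enumerate all 2^2 = 4 messages m ∈ F_2^2.
For each, compute codeword c = mG in F_2^4, then tally its weight.
  m = 00 → c = 0000, weight = 0.
  m = 10 → c = 0111, weight = 3.
  m = 01 → c = 0001, weight = 1.
  m = 11 → c = 0110, weight = 2.
Tally weights:
  weight 0: 1 codewords.
  weight 1: 1 codewords.
  weight 2: 1 codewords.
  weight 3: 1 codewords.
Minimum distance d = smallest w > 0 with A_w > 0 = 1.
Sanity: Σ A_w = 4 = 2^2 = 4 ✓.


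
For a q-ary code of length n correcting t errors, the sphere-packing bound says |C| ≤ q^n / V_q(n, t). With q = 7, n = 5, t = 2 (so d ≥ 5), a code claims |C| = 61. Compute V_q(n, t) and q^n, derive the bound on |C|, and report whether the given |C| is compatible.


V_q(n, t) = 391, q^n = 16807, Hamming bound = 42, |C| = 61 > bound (violated).

Step 1: Compute V_q(n, t) = Σ_{j=0}^2 C(n, j) (q−1)^j.
  j = 0: C(5,0)·(6)^0 = 1·1 = 1.
  j = 1: C(5,1)·(6)^1 = 5·6 = 30.
  j = 2: C(5,2)·(6)^2 = 10·36 = 360.
  V_q(n, t) = 1 + 30 + 360 = 391.
Step 2: q^n = 7^5 = 16807.
Step 3: Hamming bound ⌊q^n / V_q(n,t)⌋ = ⌊16807/391⌋ = 42.
Step 4: Compare |C| = 61 to 42: violated.
The claimed |C| lies above the Hamming bound, so no 7-ary code of length 5 with d ≥ 5 can have 61 codewords.


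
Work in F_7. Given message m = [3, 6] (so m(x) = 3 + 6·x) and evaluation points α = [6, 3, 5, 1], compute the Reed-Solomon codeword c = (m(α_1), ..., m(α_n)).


c = [4, 0, 5, 2]

Message polynomial: m(x) = 3 + 6·x (mod 7).
For each evaluation point α_i, compute m(α_i) mod 7:
  α_1 = 6: Horner steps 6 → 4, so m(6) = 4.
  α_2 = 3: Horner steps 6 → 0, so m(3) = 0.
  α_3 = 5: Horner steps 6 → 5, so m(5) = 5.
  α_4 = 1: Horner steps 6 → 2, so m(1) = 2.
Codeword c = [4, 0, 5, 2] ∈ F_7^4.


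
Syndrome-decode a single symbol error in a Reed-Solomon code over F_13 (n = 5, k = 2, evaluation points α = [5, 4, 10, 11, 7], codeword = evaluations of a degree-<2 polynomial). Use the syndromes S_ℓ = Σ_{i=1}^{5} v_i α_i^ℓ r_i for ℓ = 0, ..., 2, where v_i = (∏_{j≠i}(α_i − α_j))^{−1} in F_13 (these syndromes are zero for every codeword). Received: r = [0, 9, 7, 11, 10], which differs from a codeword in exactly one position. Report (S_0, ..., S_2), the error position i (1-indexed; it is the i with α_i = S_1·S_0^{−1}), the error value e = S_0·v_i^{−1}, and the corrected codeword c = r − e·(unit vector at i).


S = (4, 2, 1), error at position 5, error magnitude e = 2, c = [0, 9, 7, 11, 8].

Step 1: column multipliers v_i = (∏_{j≠i}(α_i − α_j))^{−1} mod 13.
  i = 1 (α = 5): (5−4)(5−10)(5−11)(5−7) = 1·(−5)·(−6)·(−2) = −60 ≡ 5, so v_1 = 5^{−1} = 8 (mod 13).
  i = 2 (α = 4): (4−5)(4−10)(4−11)(4−7) = (−1)·(−6)·(−7)·(−3) = 126 ≡ 9, so v_2 = 9^{−1} = 3 (mod 13).
  i = 3 (α = 10): (10−5)(10−4)(10−11)(10−7) = 5·6·(−1)·3 = −90 ≡ 1, so v_3 = 1^{−1} = 1 (mod 13).
  i = 4 (α = 11): (11−5)(11−4)(11−10)(11−7) = 6·7·1·4 = 168 ≡ 12, so v_4 = 12^{−1} = 12 (mod 13).
  i = 5 (α = 7): (7−5)(7−4)(7−10)(7−11) = 2·3·(−3)·(−4) = 72 ≡ 7, so v_5 = 7^{−1} = 2 (mod 13).
  v = [8, 3, 1, 12, 2].
Step 2: syndromes of r = [0, 9, 7, 11, 10] (all sums mod 13).
  S_0 = Σ v_i r_i = 8·0 + 3·9 + 1·7 + 12·11 + 2·10 = 186 ≡ 4.
  S_1 = Σ v_i α_i r_i = 8·5·0 + 3·4·9 + 1·10·7 + 12·11·11 + 2·7·10 = 1770 ≡ 2.
  α_i^2 mod 13 = [12, 3, 9, 4, 10].
  S_2 = Σ v_i α_i^2 r_i = 8·12·0 + 3·3·9 + 1·9·7 + 12·4·11 + 2·10·10 = 872 ≡ 1.
  S = (4, 2, 1) ≠ 0, so r is not a codeword (an error is present).
Step 3: locate the error. For a single error e at position i, S_ℓ = v_i·e·α_i^ℓ, so α_err = S_1/S_0.
  S_0^{−1} = 4^{−1} = 10 (mod 13), so α_err = 2·10 = 20 ≡ 7 = α_5. Error position i = 5.
  Consistency check: S_2/S_1 = 1·7 = 7 ≡ 7 = α_err ✓ (single-error assumption holds).
Step 4: error magnitude e = S_0/v_5 = S_0·∏_{j≠5}(α_5 − α_j) = 4·7 = 28 ≡ 2 (mod 13).
Step 5: correct position 5: c_5 = r_5 − e = 10 − 2 ≡ 8 (mod 13). Hence c = [0, 9, 7, 11, 8].
  Check: interpolating c through the α_i gives m(x) = 6 + 4·x (degree < 2) with m(α_i) = c_i for every i, so c is indeed a codeword.


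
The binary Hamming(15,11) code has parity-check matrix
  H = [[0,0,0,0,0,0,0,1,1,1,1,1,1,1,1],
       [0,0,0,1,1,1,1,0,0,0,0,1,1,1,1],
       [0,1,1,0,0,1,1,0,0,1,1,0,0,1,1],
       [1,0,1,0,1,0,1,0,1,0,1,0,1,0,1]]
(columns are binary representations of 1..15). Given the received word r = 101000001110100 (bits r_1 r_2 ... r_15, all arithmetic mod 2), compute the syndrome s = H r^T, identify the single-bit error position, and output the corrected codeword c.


s = (0, 1, 1, 1)^T, error position = 7, corrected codeword c = 101000101110100

Compute s = H r^T mod 2 one row at a time:
  s_1 = 0 + 1 + 1 + 1 + 0 + 1 + 0 + 0 = 4 ≡ 0 (mod 2).
  s_2 = 0 + 0 + 0 + 0 + 0 + 1 + 0 + 0 = 1 ≡ 1 (mod 2).
  s_3 = 0 + 1 + 0 + 0 + 1 + 1 + 0 + 0 = 3 ≡ 1 (mod 2).
  s_4 = 1 + 1 + 0 + 0 + 1 + 1 + 1 + 0 = 5 ≡ 1 (mod 2).
s = (0, 1, 1, 1)^T — this equals column 7 of H (binary 0111), so error is at position 7.
Correct: flip bit 7 of r = 101000001110100 to get c = 101000101110100.


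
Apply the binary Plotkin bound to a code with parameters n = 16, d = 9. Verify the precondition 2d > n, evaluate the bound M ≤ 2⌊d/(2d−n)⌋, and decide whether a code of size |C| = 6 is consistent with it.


Plotkin bound M ≤ 8; given |C| = 6 ≤ bound (satisfied).

Check applicability: 2d = 18, n = 16.
2d − n = 2 > 0, so Plotkin applies.
Compute d/(2d−n) = 9/2 ≈ 4.5000.
⌊d/(2d−n)⌋ = 4.
Plotkin bound: M ≤ 2·4 = 8.
Given |C| = 6, check: satisfied.
This |C| is below the Plotkin bound.


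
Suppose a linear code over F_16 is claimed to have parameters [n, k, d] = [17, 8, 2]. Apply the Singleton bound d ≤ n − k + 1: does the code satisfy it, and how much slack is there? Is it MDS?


Singleton RHS = n − k + 1 = 10, slack = 8, bound satisfied, not MDS.

Singleton bound: d ≤ n − k + 1.
Here n = 17, k = 8, so n − k + 1 = 10.
Given d = 2, check d ≤ 10: YES.
Slack = (n − k + 1) − d = 8.
The code is NOT MDS (slack = 8 > 0).
Description: the claimed parameters are [17, 8, 2]_16; such a code would be non-MDS.


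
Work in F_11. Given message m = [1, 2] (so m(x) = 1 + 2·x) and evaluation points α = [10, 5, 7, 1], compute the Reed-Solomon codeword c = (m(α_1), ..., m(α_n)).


c = [10, 0, 4, 3]

Message polynomial: m(x) = 1 + 2·x (mod 11).
For each evaluation point α_i, compute m(α_i) mod 11:
  α_1 = 10: Horner steps 2 → 10, so m(10) = 10.
  α_2 = 5: Horner steps 2 → 0, so m(5) = 0.
  α_3 = 7: Horner steps 2 → 4, so m(7) = 4.
  α_4 = 1: Horner steps 2 → 3, so m(1) = 3.
Codeword c = [10, 0, 4, 3] ∈ F_11^4.


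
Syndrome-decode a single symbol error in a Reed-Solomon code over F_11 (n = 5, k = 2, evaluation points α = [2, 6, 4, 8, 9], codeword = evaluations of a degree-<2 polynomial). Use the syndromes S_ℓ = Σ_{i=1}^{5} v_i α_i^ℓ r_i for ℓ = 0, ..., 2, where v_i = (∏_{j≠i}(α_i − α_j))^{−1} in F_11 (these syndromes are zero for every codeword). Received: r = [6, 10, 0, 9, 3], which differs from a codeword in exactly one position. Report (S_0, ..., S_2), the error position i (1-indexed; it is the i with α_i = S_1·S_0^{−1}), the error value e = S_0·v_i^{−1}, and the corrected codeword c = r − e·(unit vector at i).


S = (10, 9, 7), error at position 1, error magnitude e = 5, c = [1, 10, 0, 9, 3].

Step 1: column multipliers v_i = (∏_{j≠i}(α_i − α_j))^{−1} mod 11.
  i = 1 (α = 2): (2−6)(2−4)(2−8)(2−9) = (−4)·(−2)·(−6)·(−7) = 336 ≡ 6, so v_1 = 6^{−1} = 2 (mod 11).
  i = 2 (α = 6): (6−2)(6−4)(6−8)(6−9) = 4·2·(−2)·(−3) = 48 ≡ 4, so v_2 = 4^{−1} = 3 (mod 11).
  i = 3 (α = 4): (4−2)(4−6)(4−8)(4−9) = 2·(−2)·(−4)·(−5) = −80 ≡ 8, so v_3 = 8^{−1} = 7 (mod 11).
  i = 4 (α = 8): (8−2)(8−6)(8−4)(8−9) = 6·2·4·(−1) = −48 ≡ 7, so v_4 = 7^{−1} = 8 (mod 11).
  i = 5 (α = 9): (9−2)(9−6)(9−4)(9−8) = 7·3·5·1 = 105 ≡ 6, so v_5 = 6^{−1} = 2 (mod 11).
  v = [2, 3, 7, 8, 2].
Step 2: syndromes of r = [6, 10, 0, 9, 3] (all sums mod 11).
  S_0 = Σ v_i r_i = 2·6 + 3·10 + 7·0 + 8·9 + 2·3 = 120 ≡ 10.
  S_1 = Σ v_i α_i r_i = 2·2·6 + 3·6·10 + 7·4·0 + 8·8·9 + 2·9·3 = 834 ≡ 9.
  α_i^2 mod 11 = [4, 3, 5, 9, 4].
  S_2 = Σ v_i α_i^2 r_i = 2·4·6 + 3·3·10 + 7·5·0 + 8·9·9 + 2·4·3 = 810 ≡ 7.
  S = (10, 9, 7) ≠ 0, so r is not a codeword (an error is present).
Step 3: locate the error. For a single error e at position i, S_ℓ = v_i·e·α_i^ℓ, so α_err = S_1/S_0.
  S_0^{−1} = 10^{−1} = 10 (mod 11), so α_err = 9·10 = 90 ≡ 2 = α_1. Error position i = 1.
  Consistency check: S_2/S_1 = 7·5 = 35 ≡ 2 = α_err ✓ (single-error assumption holds).
Step 4: error magnitude e = S_0/v_1 = S_0·∏_{j≠1}(α_1 − α_j) = 10·6 = 60 ≡ 5 (mod 11).
Step 5: correct position 1: c_1 = r_1 − e = 6 − 5 ≡ 1 (mod 11). Hence c = [1, 10, 0, 9, 3].
  Check: interpolating c through the α_i gives m(x) = 2 + 5·x (degree < 2) with m(α_i) = c_i for every i, so c is indeed a codeword.


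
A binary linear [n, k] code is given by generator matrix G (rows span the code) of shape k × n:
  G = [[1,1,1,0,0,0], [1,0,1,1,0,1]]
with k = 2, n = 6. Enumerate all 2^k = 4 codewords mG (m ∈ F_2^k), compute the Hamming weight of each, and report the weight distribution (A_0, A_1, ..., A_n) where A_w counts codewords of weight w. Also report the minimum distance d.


Weight distribution: A_0 = 1, A_3 = 2, A_4 = 1. Minimum distance d = 3.

Enumerate all 2^2 = 4 messages m ∈ F_2^2.
For each, compute codeword c = mG in F_2^6, then tally its weight.
  m = 00 → c = 000000, weight = 0.
  m = 10 → c = 111000, weight = 3.
  m = 01 → c = 101101, weight = 4.
  m = 11 → c = 010101, weight = 3.
Tally weights:
  weight 0: 1 codewords.
  weight 3: 2 codewords.
  weight 4: 1 codewords.
Minimum distance d = smallest w > 0 with A_w > 0 = 3.
Sanity: Σ A_w = 4 = 2^2 = 4 ✓.


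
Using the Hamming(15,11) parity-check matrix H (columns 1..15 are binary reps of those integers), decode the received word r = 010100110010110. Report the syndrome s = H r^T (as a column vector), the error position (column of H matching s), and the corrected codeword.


s = (0, 0, 0, 1)^T, error position = 1, corrected codeword c = 110100110010110

Compute s = H r^T mod 2 one row at a time:
  s_1 = 1 + 0 + 0 + 1 + 0 + 1 + 1 + 0 = 4 ≡ 0 (mod 2).
  s_2 = 1 + 0 + 0 + 1 + 0 + 1 + 1 + 0 = 4 ≡ 0 (mod 2).
  s_3 = 1 + 0 + 0 + 1 + 0 + 1 + 1 + 0 = 4 ≡ 0 (mod 2).
  s_4 = 0 + 0 + 0 + 1 + 0 + 1 + 1 + 0 = 3 ≡ 1 (mod 2).
s = (0, 0, 0, 1)^T — this equals column 1 of H (binary 0001), so error is at position 1.
Correct: flip bit 1 of r = 010100110010110 to get c = 110100110010110.


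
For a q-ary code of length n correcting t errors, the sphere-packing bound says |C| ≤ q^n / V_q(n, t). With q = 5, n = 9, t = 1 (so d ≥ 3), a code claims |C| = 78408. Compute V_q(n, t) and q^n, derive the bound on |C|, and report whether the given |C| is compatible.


V_q(n, t) = 37, q^n = 1953125, Hamming bound = 52787, |C| = 78408 > bound (violated).

Step 1: Compute V_q(n, t) = Σ_{j=0}^1 C(n, j) (q−1)^j.
  j = 0: C(9,0)·(4)^0 = 1·1 = 1.
  j = 1: C(9,1)·(4)^1 = 9·4 = 36.
  V_q(n, t) = 1 + 36 = 37.
Step 2: q^n = 5^9 = 1953125.
Step 3: Hamming bound ⌊q^n / V_q(n,t)⌋ = ⌊1953125/37⌋ = 52787.
Step 4: Compare |C| = 78408 to 52787: violated.
The claimed |C| lies above the Hamming bound, so no 5-ary code of length 9 with d ≥ 3 can have 78408 codewords.


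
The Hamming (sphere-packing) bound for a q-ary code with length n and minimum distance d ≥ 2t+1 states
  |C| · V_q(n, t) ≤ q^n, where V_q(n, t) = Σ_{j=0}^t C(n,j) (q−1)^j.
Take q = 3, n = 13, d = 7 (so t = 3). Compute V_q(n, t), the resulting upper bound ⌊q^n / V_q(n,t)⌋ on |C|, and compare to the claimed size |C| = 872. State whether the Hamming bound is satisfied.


V_q(n, t) = 2627, q^n = 1594323, Hamming bound = 606, |C| = 872 > bound (violated).

Step 1: Compute V_q(n, t) = Σ_{j=0}^3 C(n, j) (q−1)^j.
  j = 0: C(13,0)·(2)^0 = 1·1 = 1.
  j = 1: C(13,1)·(2)^1 = 13·2 = 26.
  j = 2: C(13,2)·(2)^2 = 78·4 = 312.
  j = 3: C(13,3)·(2)^3 = 286·8 = 2288.
  V_q(n, t) = 1 + 26 + 312 + 2288 = 2627.
Step 2: q^n = 3^13 = 1594323.
Step 3: Hamming bound ⌊q^n / V_q(n,t)⌋ = ⌊1594323/2627⌋ = 606.
Step 4: Compare |C| = 872 to 606: violated.
The claimed |C| lies above the Hamming bound, so no 3-ary code of length 13 with d ≥ 7 can have 872 codewords.
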